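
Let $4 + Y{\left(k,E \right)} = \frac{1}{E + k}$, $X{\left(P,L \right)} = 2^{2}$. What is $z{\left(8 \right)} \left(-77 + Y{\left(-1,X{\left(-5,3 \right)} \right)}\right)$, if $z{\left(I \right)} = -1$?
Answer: $\frac{242}{3} \approx 80.667$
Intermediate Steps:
$X{\left(P,L \right)} = 4$
$Y{\left(k,E \right)} = -4 + \frac{1}{E + k}$
$z{\left(8 \right)} \left(-77 + Y{\left(-1,X{\left(-5,3 \right)} \right)}\right) = - (-77 + \frac{1 - 16 - -4}{4 - 1}) = - (-77 + \frac{1 - 16 + 4}{3}) = - (-77 + \frac{1}{3} \left(-11\right)) = - (-77 - \frac{11}{3}) = \left(-1\right) \left(- \frac{242}{3}\right) = \frac{242}{3}$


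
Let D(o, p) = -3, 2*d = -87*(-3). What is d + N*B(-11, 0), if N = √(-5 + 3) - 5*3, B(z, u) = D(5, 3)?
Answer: 351/2 - 3*I*√2 ≈ 175.5 - 4.2426*I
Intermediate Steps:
d = 261/2 (d = (-87*(-3))/2 = (½)*261 = 261/2 ≈ 130.50)
B(z, u) = -3
N = -15 + I*√2 (N = √(-2) - 15 = I*√2 - 15 = -15 + I*√2 ≈ -15.0 + 1.4142*I)
d + N*B(-11, 0) = 261/2 + (-15 + I*√2)*(-3) = 261/2 + (45 - 3*I*√2) = 351/2 - 3*I*√2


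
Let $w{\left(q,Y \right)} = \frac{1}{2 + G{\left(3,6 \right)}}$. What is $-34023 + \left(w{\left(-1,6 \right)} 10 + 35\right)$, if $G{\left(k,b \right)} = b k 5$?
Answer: $- \frac{1563443}{46} \approx -33988.0$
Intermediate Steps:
$G{\left(k,b \right)} = 5 b k$
$w{\left(q,Y \right)} = \frac{1}{92}$ ($w{\left(q,Y \right)} = \frac{1}{2 + 5 \cdot 6 \cdot 3} = \frac{1}{2 + 90} = \frac{1}{92}$)
$-34023 + \left(w{\left(-1,6 \right)} 10 + 35\right) = -34023 + \left(\frac{1}{92} \cdot 10 + 35\right) = -34023 + \left(\frac{5}{46} + 35\right) = -34023 + \frac{1615}{46} = - \frac{1563443}{46}$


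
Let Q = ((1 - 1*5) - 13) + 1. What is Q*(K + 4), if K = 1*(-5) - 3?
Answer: 64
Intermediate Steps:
K = -8 (K = -5 - 3 = -8)
Q = -16 (Q = ((1 - 5) - 13) + 1 = (-4 - 13) + 1 = -17 + 1 = -16)
Q*(K + 4) = -16*(-8 + 4) = -16*(-4) = 64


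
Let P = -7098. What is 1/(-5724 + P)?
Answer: -1/12822 ≈ -7.7991e-5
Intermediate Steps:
1/(-5724 + P) = 1/(-5724 - 7098) = 1/(-12822) = -1/12822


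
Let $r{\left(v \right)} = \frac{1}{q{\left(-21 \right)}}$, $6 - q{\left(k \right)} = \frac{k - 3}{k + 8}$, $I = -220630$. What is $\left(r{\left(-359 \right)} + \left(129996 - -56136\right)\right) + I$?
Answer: $- \frac{1862879}{54} \approx -34498.0$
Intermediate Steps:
$q{\left(k \right)} = 6 - \frac{-3 + k}{8 + k}$ ($q{\left(k \right)} = 6 - \frac{k - 3}{k + 8} = 6 - \frac{-3 + k}{8 + k}$)
$r{\left(v \right)} = \frac{13}{54}$ ($r{\left(v \right)} = \frac{1}{\frac{1}{8 - 21} \left(51 + 5 \left(-21\right)\right)} = \frac{1}{\frac{1}{-13} \left(51 - 105\right)} = \frac{1}{\left(- \frac{1}{13}\right) \left(-54\right)} = \frac{1}{\frac{54}{13}} = \frac{13}{54}$)
$\left(r{\left(-359 \right)} + \left(129996 - -56136\right)\right) + I = \left(\frac{13}{54} + \left(129996 - -56136\right)\right) - 220630 = \left(\frac{13}{54} + \left(129996 + 56136\right)\right) - 220630 = \left(\frac{13}{54} + 186132\right) - 220630 = \frac{10051141}{54} - 220630 = - \frac{1862879}{54}$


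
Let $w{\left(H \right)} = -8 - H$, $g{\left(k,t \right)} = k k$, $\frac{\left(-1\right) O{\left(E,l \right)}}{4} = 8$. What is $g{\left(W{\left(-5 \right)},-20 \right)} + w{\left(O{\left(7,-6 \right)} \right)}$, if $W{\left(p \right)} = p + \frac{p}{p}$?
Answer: $40$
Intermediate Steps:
$W{\left(p \right)} = 1 + p$ ($W{\left(p \right)} = p + 1 = 1 + p$)
$O{\left(E,l \right)} = -32$ ($O{\left(E,l \right)} = \left(-4\right) 8 = -32$)
$g{\left(k,t \right)} = k^{2}$
$g{\left(W{\left(-5 \right)},-20 \right)} + w{\left(O{\left(7,-6 \right)} \right)} = \left(1 - 5\right)^{2} - -24 = \left(-4\right)^{2} + \left(-8 + 32\right) = 16 + 24 = 40$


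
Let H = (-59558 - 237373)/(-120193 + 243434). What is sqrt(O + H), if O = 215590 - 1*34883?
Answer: 2*sqrt(686150874942974)/123241 ≈ 425.09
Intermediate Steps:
O = 180707 (O = 215590 - 34883 = 180707)
H = -296931/123241 ≈ -2.4094
sqrt(O + H) = sqrt(180707 - 296931/123241) = sqrt(22270214456/123241) = 2*sqrt(686150874942974)/123241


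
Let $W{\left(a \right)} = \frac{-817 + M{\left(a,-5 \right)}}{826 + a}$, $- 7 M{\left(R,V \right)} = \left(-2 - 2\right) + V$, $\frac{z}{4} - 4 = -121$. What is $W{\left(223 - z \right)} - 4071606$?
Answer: $- \frac{43236389824}{10619} \approx -4.0716 \cdot 10^{6}$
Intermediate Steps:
$z = -468$ ($z = 16 + 4 \left(-121\right) = 16 - 484 = -468$)
$M{\left(R,V \right)} = \frac{4}{7} - \frac{V}{7}$ ($M{\left(R,V \right)} = - \frac{\left(-2 - 2\right) + V}{7} = - \frac{-4 + V}{7} = \frac{4}{7} - \frac{V}{7}$)
$W{\left(a \right)} = - \frac{5710}{7 \left(826 + a\right)}$ ($W{\left(a \right)} = \frac{-817 + \left(\frac{4}{7} - - \frac{5}{7}\right)}{826 + a} = \frac{-817 + \left(\frac{4}{7} + \frac{5}{7}\right)}{826 + a} = \frac{-817 + \frac{9}{7}}{826 + a} = - \frac{5710}{7 \left(826 + a\right)}$)
$W{\left(223 - z \right)} - 4071606 = - \frac{5710}{5782 + 7 \left(223 - -468\right)} - 4071606 = - \frac{5710}{5782 + 7 \left(223 + 468\right)} - 4071606 = - \frac{5710}{5782 + 7 \cdot 691} - 4071606 = - \frac{5710}{5782 + 4837} - 4071606 = - \frac{5710}{10619} - 4071606 = - \frac{43236389824}{10619}$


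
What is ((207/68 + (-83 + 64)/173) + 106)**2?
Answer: 1642249939009/138391696 ≈ 11867.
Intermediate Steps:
((207/68 + (-83 + 64)/173) + 106)**2 = ((207*(1/68) - 19*1/173) + 106)**2 = ((207/68 - 19/173) + 106)**2 = (34519/11764 + 106)**2 = (1281503/11764)**2 = 1642249939009/138391696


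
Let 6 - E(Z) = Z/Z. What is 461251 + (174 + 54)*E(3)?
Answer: 462391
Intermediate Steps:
E(Z) = 5 (E(Z) = 6 - Z/Z = 6 - 1*1 = 6 - 1 = 5)
461251 + (174 + 54)*E(3) = 461251 + (174 + 54)*5 = 461251 + 228*5 = 461251 + 1140 = 462391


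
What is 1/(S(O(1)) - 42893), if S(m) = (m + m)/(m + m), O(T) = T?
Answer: -1/42892 ≈ -2.3314e-5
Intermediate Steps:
S(m) = 1 (S(m) = (2*m)/((2*m)) = (2*m)*(1/(2*m)) = 1)
1/(S(O(1)) - 42893) = 1/(1 - 42893) = 1/(-42892) = -1/42892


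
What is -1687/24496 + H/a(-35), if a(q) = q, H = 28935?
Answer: -141770161/171472 ≈ -826.78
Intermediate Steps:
-1687/24496 + H/a(-35) = -1687/24496 + 28935/(-35) = -1687*1/24496 + 28935*(-1/35) = -1687/24496 - 5787/7 = -141770161/171472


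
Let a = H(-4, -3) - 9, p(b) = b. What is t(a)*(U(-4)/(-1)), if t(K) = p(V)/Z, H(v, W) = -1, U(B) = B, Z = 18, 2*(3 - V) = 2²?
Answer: 2/9 ≈ 0.22222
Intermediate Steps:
V = 1 (V = 3 - ½*2² = 3 - ½*4 = 3 - 2 = 1)
a = -10 (a = -1 - 9 = -10)
t(K) = 1/18
t(a)*(U(-4)/(-1)) = (-4/(-1))/18 = (-4*(-1))/18 = (1/18)*4 = 2/9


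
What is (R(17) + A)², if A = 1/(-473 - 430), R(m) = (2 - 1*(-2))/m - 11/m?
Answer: 40170244/235653201 ≈ 0.17046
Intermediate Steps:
R(m) = -7/m (R(m) = (2 + 2)/m - 11/m = 4/m - 11/m = -7/m)
A = -1/903 (A = 1/(-903) = -1/903 ≈ -0.0011074)
(R(17) + A)² = (-7/17 - 1/903)² = (-6338/15351)² = 40170244/235653201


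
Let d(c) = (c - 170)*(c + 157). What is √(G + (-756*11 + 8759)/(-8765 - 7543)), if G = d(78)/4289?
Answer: I*√688723249985079/11657502 ≈ 2.2512*I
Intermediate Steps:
d(c) = (-170 + c)*(157 + c)
G = -21620/4289 (G = (-26690 + 78² - 13*78)/4289 = (-26690 + 6084 - 1014)*(1/4289) = -21620*1/4289 = -21620/4289 ≈ -5.0408)
√(G + (-756*11 + 8759)/(-8765 - 7543)) = √(-21620/4289 + (-756*11 + 8759)/(-8765 - 7543)) = √(-21620/4289 + (-8316 + 8759)/(-16308)) = √(-21620/4289 + 443*(-1/16308)) = √(-21620/4289 - 443/16308) = √(-354478987/69945012) = I*√688723249985079/11657502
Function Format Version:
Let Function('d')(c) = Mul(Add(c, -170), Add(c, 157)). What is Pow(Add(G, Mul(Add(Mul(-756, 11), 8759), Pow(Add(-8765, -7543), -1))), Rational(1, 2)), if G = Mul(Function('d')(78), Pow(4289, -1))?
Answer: Mul(Rational(1, 11657502), I, Pow(688723249985079, Rational(1, 2))) ≈ Mul(2.2512, I)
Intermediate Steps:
Function('d')(c) = Mul(Add(-170, c), Add(157, c))
G = Rational(-21620, 4289) (G = Mul(Add(-26690, Pow(78, 2), Mul(-13, 78)), Pow(4289, -1)) = Mul(Add(-26690, 6084, -1014), Rational(1, 4289)) = Mul(-21620, Rational(1, 4289)) = Rational(-21620, 4289) ≈ -5.0408)
Pow(Add(G, Mul(Add(Mul(-756, 11), 8759), Pow(Add(-8765, -7543), -1))), Rational(1, 2)) = Pow(Add(Rational(-21620, 4289), Mul(Add(Mul(-756, 11), 8759), Pow(Add(-8765, -7543), -1))), Rational(1, 2)) = Pow(Add(Rational(-21620, 4289), Mul(Add(-8316, 8759), Pow(-16308, -1))), Rational(1, 2)) = Pow(Add(Rational(-21620, 4289), Mul(443, Rational(-1, 16308))), Rational(1, 2)) = Pow(Add(Rational(-21620, 4289), Rational(-443, 16308)), Rational(1, 2)) = Pow(Rational(-354478987, 69945012), Rational(1, 2)) = Mul(Rational(1, 11657502), I, Pow(688723249985079, Rational(1, 2)))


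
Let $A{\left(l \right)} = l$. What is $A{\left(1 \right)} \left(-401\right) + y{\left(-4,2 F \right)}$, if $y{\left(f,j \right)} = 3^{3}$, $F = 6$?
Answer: $-374$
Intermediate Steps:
$y{\left(f,j \right)} = 27$
$A{\left(1 \right)} \left(-401\right) + y{\left(-4,2 F \right)} = 1 \left(-401\right) + 27 = -401 + 27 = -374$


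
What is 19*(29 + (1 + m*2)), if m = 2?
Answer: 646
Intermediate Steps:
19*(29 + (1 + m*2)) = 19*(29 + (1 + 2*2)) = 19*(29 + (1 + 4)) = 19*(29 + 5) = 19*34 = 646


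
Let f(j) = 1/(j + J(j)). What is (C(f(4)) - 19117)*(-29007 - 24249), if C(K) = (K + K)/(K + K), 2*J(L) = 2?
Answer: 1018041696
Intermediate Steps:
J(L) = 1 (J(L) = (½)*2 = 1)
f(j) = 1/(1 + j) (f(j) = 1/(j + 1) = 1/(1 + j))
C(K) = 1 (C(K) = (2*K)/((2*K)) = (2*K)*(1/(2*K)) = 1)
(C(f(4)) - 19117)*(-29007 - 24249) = (1 - 19117)*(-29007 - 24249) = -19116*(-53256) = 1018041696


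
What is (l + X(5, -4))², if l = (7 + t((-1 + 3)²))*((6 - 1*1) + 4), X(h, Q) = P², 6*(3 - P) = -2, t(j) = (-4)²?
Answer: 3853369/81 ≈ 47572.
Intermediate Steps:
t(j) = 16
P = 10/3 (P = 3 - ⅙*(-2) = 3 + ⅓ = 10/3 ≈ 3.3333)
X(h, Q) = 100/9 (X(h, Q) = (10/3)² = 100/9)
l = 207 (l = (7 + 16)*((6 - 1*1) + 4) = 23*((6 - 1) + 4) = 23*(5 + 4) = 23*9 = 207)
(l + X(5, -4))² = (207 + 100/9)² = (1963/9)² = 3853369/81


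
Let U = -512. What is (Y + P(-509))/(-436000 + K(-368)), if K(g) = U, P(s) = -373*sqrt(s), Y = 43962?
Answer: -7327/72752 + 373*I*sqrt(509)/436512 ≈ -0.10071 + 0.019278*I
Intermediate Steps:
K(g) = -512
(Y + P(-509))/(-436000 + K(-368)) = (43962 - 373*I*sqrt(509))/(-436000 - 512) = (43962 - 373*I*sqrt(509))/(-436512) = (43962 - 373*I*sqrt(509))*(-1/436512) = -7327/72752 + 373*I*sqrt(509)/436512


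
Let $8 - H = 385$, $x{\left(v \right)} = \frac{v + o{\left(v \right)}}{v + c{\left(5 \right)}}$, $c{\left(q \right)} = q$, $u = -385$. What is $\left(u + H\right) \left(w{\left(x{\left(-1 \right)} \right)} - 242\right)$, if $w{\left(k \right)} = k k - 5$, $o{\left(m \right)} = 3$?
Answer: $\frac{376047}{2} \approx 1.8802 \cdot 10^{5}$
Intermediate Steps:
$x{\left(v \right)} = \frac{3 + v}{5 + v}$ ($x{\left(v \right)} = \frac{v + 3}{v + 5} = \frac{3 + v}{5 + v}$)
$H = -377$ ($H = 8 - 385 = -377$)
$w{\left(k \right)} = -5 + k^{2}$ ($w{\left(k \right)} = k^{2} - 5 = -5 + k^{2}$)
$\left(u + H\right) \left(w{\left(x{\left(-1 \right)} \right)} - 242\right) = \left(-385 - 377\right) \left(\left(-5 + \left(\frac{3 - 1}{5 - 1}\right)^{2}\right) - 242\right) = - 762 \left(\left(-5 + \left(\frac{1}{4} \cdot 2\right)^{2}\right) - 242\right) = - 762 \left(\left(-5 + \left(\frac{1}{2}\right)^{2}\right) - 242\right) = - 762 \left(\left(-5 + \frac{1}{4}\right) - 242\right) = - 762 \left(- \frac{19}{4} - 242\right) = \left(-762\right) \left(- \frac{987}{4}\right) = \frac{376047}{2}$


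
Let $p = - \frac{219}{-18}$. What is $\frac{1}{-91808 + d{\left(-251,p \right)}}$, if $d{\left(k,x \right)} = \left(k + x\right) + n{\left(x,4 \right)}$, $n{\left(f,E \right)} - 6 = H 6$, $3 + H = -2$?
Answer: $- \frac{6}{552425} \approx -1.0861 \cdot 10^{-5}$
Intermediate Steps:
$H = -5$ ($H = -3 - 2 = -5$)
$p = \frac{73}{6}$ ($p = \left(-219\right) \left(- \frac{1}{18}\right) = \frac{73}{6} \approx 12.167$)
$n{\left(f,E \right)} = -24$ ($n{\left(f,E \right)} = 6 - 30 = -24$)
$d{\left(k,x \right)} = -24 + k + x$ ($d{\left(k,x \right)} = \left(k + x\right) - 24 = -24 + k + x$)
$\frac{1}{-91808 + d{\left(-251,p \right)}} = \frac{1}{-91808 - \frac{1577}{6}} = \frac{1}{- \frac{552425}{6}} = - \frac{6}{552425}$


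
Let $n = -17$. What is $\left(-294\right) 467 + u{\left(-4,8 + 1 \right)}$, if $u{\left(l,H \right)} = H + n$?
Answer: $-137306$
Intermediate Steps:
$u{\left(l,H \right)} = -17 + H$ ($u{\left(l,H \right)} = H - 17 = -17 + H$)
$\left(-294\right) 467 + u{\left(-4,8 + 1 \right)} = \left(-294\right) 467 + \left(-17 + \left(8 + 1\right)\right) = -137298 + \left(-17 + 9\right) = -137298 - 8 = -137306$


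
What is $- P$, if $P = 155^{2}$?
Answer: $-24025$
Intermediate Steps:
$P = 24025$
$- P = \left(-1\right) 24025 = -24025$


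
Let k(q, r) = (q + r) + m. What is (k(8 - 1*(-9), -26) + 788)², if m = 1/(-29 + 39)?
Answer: 60699681/100 ≈ 6.0700e+5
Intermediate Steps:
m = ⅒ (m = 1/10 = ⅒ ≈ 0.10000)
k(q, r) = ⅒ + q + r (k(q, r) = (q + r) + ⅒ = ⅒ + q + r)
(k(8 - 1*(-9), -26) + 788)² = ((⅒ + (8 - 1*(-9)) - 26) + 788)² = ((⅒ + (8 + 9) - 26) + 788)² = ((⅒ + 17 - 26) + 788)² = (-89/10 + 788)² = (7791/10)² = 60699681/100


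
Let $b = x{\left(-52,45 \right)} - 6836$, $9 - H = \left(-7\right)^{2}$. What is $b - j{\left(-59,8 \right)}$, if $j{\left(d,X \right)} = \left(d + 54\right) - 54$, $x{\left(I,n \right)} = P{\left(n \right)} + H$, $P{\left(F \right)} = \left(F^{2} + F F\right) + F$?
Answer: $-2722$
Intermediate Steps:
$H = -40$ ($H = 9 - \left(-7\right)^{2} = 9 - 49 = -40$)
$P{\left(F \right)} = F + 2 F^{2}$ ($P{\left(F \right)} = \left(F^{2} + F^{2}\right) + F = 2 F^{2} + F = F + 2 F^{2}$)
$x{\left(I,n \right)} = -40 + n \left(1 + 2 n\right)$ ($x{\left(I,n \right)} = n \left(1 + 2 n\right) - 40 = -40 + n \left(1 + 2 n\right)$)
$j{\left(d,X \right)} = d$ ($j{\left(d,X \right)} = \left(54 + d\right) - 54 = d$)
$b = -2781$ ($b = \left(-40 + 45 \left(1 + 2 \cdot 45\right)\right) - 6836 = \left(-40 + 45 \left(1 + 90\right)\right) - 6836 = \left(-40 + 45 \cdot 91\right) - 6836 = \left(-40 + 4095\right) - 6836 = 4055 - 6836 = -2781$)
$b - j{\left(-59,8 \right)} = -2781 - -59 = -2781 + 59 = -2722$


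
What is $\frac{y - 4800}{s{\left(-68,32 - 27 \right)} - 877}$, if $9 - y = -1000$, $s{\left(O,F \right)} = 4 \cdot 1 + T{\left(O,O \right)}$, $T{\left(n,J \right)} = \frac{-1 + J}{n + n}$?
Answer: $\frac{515576}{118659} \approx 4.345$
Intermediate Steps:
$T{\left(n,J \right)} = \frac{-1 + J}{2 n}$
$s{\left(O,F \right)} = 4 + \frac{-1 + O}{2 O}$ ($s{\left(O,F \right)} = 4 \cdot 1 + \frac{-1 + O}{2 O} = 4 + \frac{-1 + O}{2 O}$)
$y = 1009$ ($y = 9 - -1000 = 9 + 1000 = 1009$)
$\frac{y - 4800}{s{\left(-68,32 - 27 \right)} - 877} = \frac{1009 - 4800}{\frac{-1 + 9 \left(-68\right)}{2 \left(-68\right)} - 877} = - \frac{3791}{\frac{1}{2} \left(- \frac{1}{68}\right) \left(-1 - 612\right) - 877} = - \frac{3791}{\frac{1}{2} \left(- \frac{1}{68}\right) \left(-613\right) - 877} = - \frac{3791}{\frac{613}{136} - 877} = - \frac{3791}{- \frac{118659}{136}} = \left(-3791\right) \left(- \frac{136}{118659}\right) = \frac{515576}{118659}$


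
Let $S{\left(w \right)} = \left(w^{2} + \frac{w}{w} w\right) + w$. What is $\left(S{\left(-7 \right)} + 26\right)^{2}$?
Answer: $3721$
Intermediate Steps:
$S{\left(w \right)} = w^{2} + 2 w$ ($S{\left(w \right)} = \left(w^{2} + 1 w\right) + w = \left(w^{2} + w\right) + w = \left(w + w^{2}\right) + w = w^{2} + 2 w$)
$\left(S{\left(-7 \right)} + 26\right)^{2} = \left(- 7 \left(2 - 7\right) + 26\right)^{2} = \left(\left(-7\right) \left(-5\right) + 26\right)^{2} = \left(35 + 26\right)^{2} = 61^{2} = 3721$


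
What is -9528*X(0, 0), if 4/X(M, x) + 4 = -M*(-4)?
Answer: 9528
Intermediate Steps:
X(M, x) = 4/(-4 + 4*M) (X(M, x) = 4/(-4 - M*(-4)) = 4/(-4 + 4*M))
-9528*X(0, 0) = -9528/(-1 + 0) = -9528/(-1) = -9528*(-1) = 9528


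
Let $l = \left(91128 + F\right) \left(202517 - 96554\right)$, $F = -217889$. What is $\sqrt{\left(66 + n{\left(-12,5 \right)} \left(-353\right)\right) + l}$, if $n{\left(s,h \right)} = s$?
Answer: $i \sqrt{13431971541} \approx 1.159 \cdot 10^{5} i$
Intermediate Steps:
$l = -13431975843$ ($l = \left(91128 - 217889\right) \left(202517 - 96554\right) = \left(-126761\right) 105963 = -13431975843$)
$\sqrt{\left(66 + n{\left(-12,5 \right)} \left(-353\right)\right) + l} = \sqrt{\left(66 - -4236\right) - 13431975843} = \sqrt{\left(66 + 4236\right) - 13431975843} = \sqrt{4302 - 13431975843} = \sqrt{-13431971541} = i \sqrt{13431971541}$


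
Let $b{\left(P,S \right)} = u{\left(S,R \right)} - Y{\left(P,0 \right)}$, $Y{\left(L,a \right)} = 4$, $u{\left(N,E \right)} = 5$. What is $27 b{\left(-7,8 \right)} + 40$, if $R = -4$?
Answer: $67$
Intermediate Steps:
$b{\left(P,S \right)} = 1$ ($b{\left(P,S \right)} = 5 - 4 = 1$)
$27 b{\left(-7,8 \right)} + 40 = 27 \cdot 1 + 40 = 27 + 40 = 67$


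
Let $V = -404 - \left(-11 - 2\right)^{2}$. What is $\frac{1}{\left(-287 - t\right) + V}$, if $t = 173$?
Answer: $- \frac{1}{1033} \approx -0.00096805$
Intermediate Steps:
$V = -573$ ($V = -404 - \left(-13\right)^{2} = -404 - 169 = -573$)
$\frac{1}{\left(-287 - t\right) + V} = \frac{1}{\left(-287 - 173\right) - 573} = \frac{1}{-460 - 573} = \frac{1}{-1033} = - \frac{1}{1033}$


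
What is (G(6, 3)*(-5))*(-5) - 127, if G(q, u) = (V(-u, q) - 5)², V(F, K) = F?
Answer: 1473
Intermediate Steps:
G(q, u) = (-5 - u)² (G(q, u) = (-u - 5)² = (-5 - u)²)
(G(6, 3)*(-5))*(-5) - 127 = ((5 + 3)²*(-5))*(-5) - 127 = (8²*(-5))*(-5) - 127 = (64*(-5))*(-5) - 127 = -320*(-5) - 127 = 1600 - 127 = 1473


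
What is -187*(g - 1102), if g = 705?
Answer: 74239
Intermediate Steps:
-187*(g - 1102) = -187*(705 - 1102) = -187*(-397) = 74239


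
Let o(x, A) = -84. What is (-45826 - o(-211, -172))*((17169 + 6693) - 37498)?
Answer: 623737912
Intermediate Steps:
(-45826 - o(-211, -172))*((17169 + 6693) - 37498) = (-45826 - 1*(-84))*((17169 + 6693) - 37498) = (-45826 + 84)*(23862 - 37498) = -45742*(-13636) = 623737912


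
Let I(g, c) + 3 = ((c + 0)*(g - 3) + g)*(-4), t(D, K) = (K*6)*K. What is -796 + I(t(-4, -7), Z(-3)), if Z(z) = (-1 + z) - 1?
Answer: 3845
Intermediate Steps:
Z(z) = -2 + z
t(D, K) = 6*K**2 (t(D, K) = (6*K)*K = 6*K**2)
I(g, c) = -3 - 4*g - 4*c*(-3 + g) (I(g, c) = -3 + ((c + 0)*(g - 3) + g)*(-4) = -3 + (c*(-3 + g) + g)*(-4) = -3 + (g + c*(-3 + g))*(-4) = -3 + (-4*g - 4*c*(-3 + g)) = -3 - 4*g - 4*c*(-3 + g))
-796 + I(t(-4, -7), Z(-3)) = -796 + (-3 - 24*(-7)**2 + 12*(-2 - 3) - 4*(-2 - 3)*6*(-7)**2) = -796 + (-3 - 24*49 + 12*(-5) - 4*(-5)*6*49) = -796 + (-3 - 4*294 - 60 - 4*(-5)*294) = -796 + (-3 - 1176 - 60 + 5880) = -796 + 4641 = 3845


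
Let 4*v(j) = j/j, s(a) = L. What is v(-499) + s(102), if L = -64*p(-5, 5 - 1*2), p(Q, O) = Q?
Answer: 1281/4 ≈ 320.25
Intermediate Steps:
L = 320 (L = -64*(-5) = 320)
s(a) = 320
v(j) = 1/4 (v(j) = (j/j)/4 = (1/4)*1 = 1/4)
v(-499) + s(102) = 1/4 + 320 = 1281/4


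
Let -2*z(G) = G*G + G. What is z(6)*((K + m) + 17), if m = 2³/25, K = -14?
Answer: -1743/25 ≈ -69.720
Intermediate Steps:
m = 8/25 (m = 8*(1/25) = 8/25 ≈ 0.32000)
z(G) = -G/2 - G²/2 (z(G) = -(G*G + G)/2 = -(G² + G)/2 = -(G + G²)/2 = -G/2 - G²/2)
z(6)*((K + m) + 17) = (-½*6*(1 + 6))*((-14 + 8/25) + 17) = (-½*6*7)*(-342/25 + 17) = -21*83/25 = -1743/25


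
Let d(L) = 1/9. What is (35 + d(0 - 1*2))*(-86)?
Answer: -27176/9 ≈ -3019.6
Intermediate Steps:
d(L) = 1/9
(35 + d(0 - 1*2))*(-86) = (35 + 1/9)*(-86) = (316/9)*(-86) = -27176/9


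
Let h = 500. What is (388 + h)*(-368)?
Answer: -326784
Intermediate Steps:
(388 + h)*(-368) = (388 + 500)*(-368) = 888*(-368) = -326784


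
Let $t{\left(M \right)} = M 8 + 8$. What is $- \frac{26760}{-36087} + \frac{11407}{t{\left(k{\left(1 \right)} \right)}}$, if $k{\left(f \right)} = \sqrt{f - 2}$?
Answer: $\frac{137357523}{192464} - \frac{11407 i}{16} \approx 713.68 - 712.94 i$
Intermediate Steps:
$k{\left(f \right)} = \sqrt{-2 + f}$
$t{\left(M \right)} = 8 + 8 M$ ($t{\left(M \right)} = 8 M + 8 = 8 + 8 M$)
$- \frac{26760}{-36087} + \frac{11407}{t{\left(k{\left(1 \right)} \right)}} = - \frac{26760}{-36087} + \frac{11407}{8 + 8 \sqrt{-2 + 1}} = \left(-26760\right) \left(- \frac{1}{36087}\right) + \frac{11407}{8 + 8 \sqrt{-1}} = \frac{8920}{12029} + \frac{11407}{8 + 8 i} = \frac{8920}{12029} + 11407 \frac{8 - 8 i}{128} = \frac{8920}{12029} + \frac{11407 \left(8 - 8 i\right)}{128}$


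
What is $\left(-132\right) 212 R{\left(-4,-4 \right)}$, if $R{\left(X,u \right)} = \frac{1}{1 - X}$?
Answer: $- \frac{27984}{5} \approx -5596.8$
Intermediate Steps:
$\left(-132\right) 212 R{\left(-4,-4 \right)} = \left(-132\right) 212 \left(- \frac{1}{-1 - 4}\right) = - 27984 \left(- \frac{1}{-5}\right) = - 27984 \left(\left(-1\right) \left(- \frac{1}{5}\right)\right) = \left(-27984\right) \frac{1}{5} = - \frac{27984}{5}$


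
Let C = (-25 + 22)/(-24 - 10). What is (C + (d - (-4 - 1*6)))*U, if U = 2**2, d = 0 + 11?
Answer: 1434/17 ≈ 84.353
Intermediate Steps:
d = 11
U = 4
C = 3/34 (C = -3/(-34) = -3*(-1/34) = 3/34 ≈ 0.088235)
(C + (d - (-4 - 1*6)))*U = (3/34 + (11 - (-4 - 1*6)))*4 = (3/34 + (11 - (-4 - 6)))*4 = (3/34 + (11 - 1*(-10)))*4 = (3/34 + (11 + 10))*4 = (3/34 + 21)*4 = (717/34)*4 = 1434/17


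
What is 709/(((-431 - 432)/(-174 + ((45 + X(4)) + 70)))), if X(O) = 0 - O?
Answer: 44667/863 ≈ 51.758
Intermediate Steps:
X(O) = -O
709/(((-431 - 432)/(-174 + ((45 + X(4)) + 70)))) = 709/(((-431 - 432)/(-174 + ((45 - 1*4) + 70)))) = 709/((-863/(-174 + ((45 - 4) + 70)))) = 709/((-863/(-174 + (41 + 70)))) = 709/((-863/(-174 + 111))) = 709/((-863/(-63))) = 709/((-863*(-1/63))) = 709/(863/63) = 709*(63/863) = 44667/863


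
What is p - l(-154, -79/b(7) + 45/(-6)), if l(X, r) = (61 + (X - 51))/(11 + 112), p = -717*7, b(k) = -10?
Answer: -205731/41 ≈ -5017.8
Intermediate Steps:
p = -5019
l(X, r) = 10/123 + X/123 (l(X, r) = (61 + (-51 + X))/123 = (10 + X)*(1/123) = 10/123 + X/123)
p - l(-154, -79/b(7) + 45/(-6)) = -5019 - (10/123 + (1/123)*(-154)) = -5019 - (10/123 - 154/123) = -5019 - 1*(-48/41) = -5019 + 48/41 = -205731/41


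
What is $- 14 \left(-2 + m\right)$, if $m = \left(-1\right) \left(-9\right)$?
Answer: $-98$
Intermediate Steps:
$m = 9$
$- 14 \left(-2 + m\right) = - 14 \left(-2 + 9\right) = \left(-14\right) 7 = -98$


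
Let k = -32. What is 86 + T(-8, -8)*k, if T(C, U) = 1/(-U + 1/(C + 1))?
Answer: 4506/55 ≈ 81.927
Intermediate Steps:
T(C, U) = 1/(1/(1 + C) - U) (T(C, U) = 1/(-U + 1/(1 + C)) = 1/(1/(1 + C) - U))
86 + T(-8, -8)*k = 86 + ((-1 - 1*(-8))/(-1 - 8 - 8*(-8)))*(-32) = 86 + ((-1 + 8)/(-1 - 8 + 64))*(-32) = 86 + (7/55)*(-32) = 86 - 224/55 = 4506/55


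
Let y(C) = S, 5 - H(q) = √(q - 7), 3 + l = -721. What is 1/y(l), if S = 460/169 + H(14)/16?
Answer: 11093160/33561049 + 228488*√7/33561049 ≈ 0.34855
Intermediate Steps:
l = -724 (l = -3 - 721 = -724)
H(q) = 5 - √(-7 + q) (H(q) = 5 - √(q - 7) = 5 - √(-7 + q))
S = 8205/2704 - √7/16 (S = 460/169 + (5 - √(-7 + 14))/16 = 460*(1/169) + (5 - √7)*(1/16) = 460/169 + (5/16 - √7/16) = 8205/2704 - √7/16 ≈ 2.8690)
y(C) = 8205/2704 - √7/16
1/y(l) = 1/(8205/2704 - √7/16)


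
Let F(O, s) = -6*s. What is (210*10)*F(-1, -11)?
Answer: 138600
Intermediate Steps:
(210*10)*F(-1, -11) = (210*10)*(-6*(-11)) = 2100*66 = 138600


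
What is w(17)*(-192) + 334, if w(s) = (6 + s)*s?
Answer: -74738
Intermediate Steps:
w(s) = s*(6 + s)
w(17)*(-192) + 334 = (17*(6 + 17))*(-192) + 334 = (17*23)*(-192) + 334 = 391*(-192) + 334 = -75072 + 334 = -74738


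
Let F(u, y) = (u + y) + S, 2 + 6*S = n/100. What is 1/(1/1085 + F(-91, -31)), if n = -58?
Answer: -21700/2656711 ≈ -0.0081680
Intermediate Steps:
S = -43/100 (S = -1/3 + (-58/100)/6 = -1/3 + (-58*1/100)/6 = -1/3 + (1/6)*(-29/50) = -1/3 - 29/300 = -43/100 ≈ -0.43000)
F(u, y) = -43/100 + u + y (F(u, y) = (u + y) - 43/100 = -43/100 + u + y)
1/(1/1085 + F(-91, -31)) = 1/(1/1085 + (-43/100 - 91 - 31)) = 1/(1/1085 - 12243/100) = 1/(-2656711/21700) = -21700/2656711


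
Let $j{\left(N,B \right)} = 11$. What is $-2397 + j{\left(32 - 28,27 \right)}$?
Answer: $-2386$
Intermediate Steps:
$-2397 + j{\left(32 - 28,27 \right)} = -2397 + 11 = -2386$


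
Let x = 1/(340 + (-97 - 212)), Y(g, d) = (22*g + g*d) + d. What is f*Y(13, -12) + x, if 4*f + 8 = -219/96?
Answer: -601677/1984 ≈ -303.26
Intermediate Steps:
Y(g, d) = d + 22*g + d*g (Y(g, d) = (22*g + d*g) + d = d + 22*g + d*g)
x = 1/31 (x = 1/(340 - 309) = 1/31 ≈ 0.032258)
f = -329/128 (f = -2 + (-219/96)/4 = -2 + (-219*1/96)/4 = -2 + (1/4)*(-73/32) = -2 - 73/128 = -329/128 ≈ -2.5703)
f*Y(13, -12) + x = -329*(-12 + 22*13 - 12*13)/128 + 1/31 = -329*(-12 + 286 - 156)/128 + 1/31 = -329/128*118 + 1/31 = -19411/64 + 1/31 = -601677/1984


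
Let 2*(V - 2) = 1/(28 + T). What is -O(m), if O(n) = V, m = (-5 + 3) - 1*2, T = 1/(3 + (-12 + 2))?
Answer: -787/390 ≈ -2.0179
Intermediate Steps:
T = -⅐ (T = 1/(3 - 10) = 1/(-7) = -⅐ ≈ -0.14286)
V = 787/390 (V = 2 + 1/(2*(28 - ⅐)) = 2 + 1/(2*(195/7)) = 2 + (½)*(7/195) = 2 + 7/390 = 787/390 ≈ 2.0179)
m = -4 (m = -2 - 2 = -4)
O(n) = 787/390
-O(m) = -1*787/390 = -787/390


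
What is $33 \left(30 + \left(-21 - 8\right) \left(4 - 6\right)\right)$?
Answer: $2904$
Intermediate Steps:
$33 \left(30 + \left(-21 - 8\right) \left(4 - 6\right)\right) = 33 \left(30 - -58\right) = 33 \left(30 + 58\right) = 33 \cdot 88 = 2904$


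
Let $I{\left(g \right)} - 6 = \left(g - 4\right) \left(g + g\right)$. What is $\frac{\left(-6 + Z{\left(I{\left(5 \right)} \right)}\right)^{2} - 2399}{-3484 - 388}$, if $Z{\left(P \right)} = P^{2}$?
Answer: $- \frac{60101}{3872} \approx -15.522$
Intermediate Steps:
$I{\left(g \right)} = 6 + 2 g \left(-4 + g\right)$ ($I{\left(g \right)} = 6 + \left(g - 4\right) \left(g + g\right) = 6 + \left(-4 + g\right) 2 g = 6 + 2 g \left(-4 + g\right)$)
$\frac{\left(-6 + Z{\left(I{\left(5 \right)} \right)}\right)^{2} - 2399}{-3484 - 388} = \frac{\left(-6 + \left(6 - 40 + 2 \cdot 5^{2}\right)^{2}\right)^{2} - 2399}{-3484 - 388} = \frac{\left(-6 + \left(6 - 40 + 2 \cdot 25\right)^{2}\right)^{2} - 2399}{-3872} = \left(\left(-6 + \left(6 - 40 + 50\right)^{2}\right)^{2} - 2399\right) \left(- \frac{1}{3872}\right) = \left(\left(-6 + 16^{2}\right)^{2} - 2399\right) \left(- \frac{1}{3872}\right) = \left(\left(-6 + 256\right)^{2} - 2399\right) \left(- \frac{1}{3872}\right) = \left(250^{2} - 2399\right) \left(- \frac{1}{3872}\right) = \left(62500 - 2399\right) \left(- \frac{1}{3872}\right) = 60101 \left(- \frac{1}{3872}\right) = - \frac{60101}{3872}$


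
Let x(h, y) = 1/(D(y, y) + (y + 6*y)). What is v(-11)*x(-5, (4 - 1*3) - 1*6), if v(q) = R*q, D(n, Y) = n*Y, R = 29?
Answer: 319/10 ≈ 31.900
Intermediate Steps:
D(n, Y) = Y*n
v(q) = 29*q
x(h, y) = 1/(y**2 + 7*y) (x(h, y) = 1/(y*y + (y + 6*y)) = 1/(y**2 + 7*y))
v(-11)*x(-5, (4 - 1*3) - 1*6) = (29*(-11))*(1/(((4 - 1*3) - 1*6)*(7 + ((4 - 1*3) - 1*6)))) = -319/(((4 - 3) - 6)*(7 + ((4 - 3) - 6))) = -319/((1 - 6)*(7 + (1 - 6))) = -319/((-5)*(7 - 5)) = -(-319)/(5*2) = -319*(-1/10) = 319/10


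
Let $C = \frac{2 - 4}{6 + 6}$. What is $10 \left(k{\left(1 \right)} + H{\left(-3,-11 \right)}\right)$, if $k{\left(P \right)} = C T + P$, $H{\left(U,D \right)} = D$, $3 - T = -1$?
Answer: $- \frac{320}{3} \approx -106.67$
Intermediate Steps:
$T = 4$ ($T = 3 - -1 = 3 + 1 = 4$)
$C = - \frac{1}{6}$ ($C = - \frac{2}{12} = \left(-2\right) \frac{1}{12} = - \frac{1}{6} \approx -0.16667$)
$k{\left(P \right)} = - \frac{2}{3} + P$ ($k{\left(P \right)} = \left(- \frac{1}{6}\right) 4 + P = - \frac{2}{3} + P$)
$10 \left(k{\left(1 \right)} + H{\left(-3,-11 \right)}\right) = 10 \left(\left(- \frac{2}{3} + 1\right) - 11\right) = 10 \left(\frac{1}{3} - 11\right) = 10 \left(- \frac{32}{3}\right) = - \frac{320}{3}$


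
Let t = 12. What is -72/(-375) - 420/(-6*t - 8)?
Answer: 2721/500 ≈ 5.4420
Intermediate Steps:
-72/(-375) - 420/(-6*t - 8) = -72/(-375) - 420/(-6*12 - 8) = -72*(-1/375) - 420/(-72 - 8) = 24/125 - 420/(-80) = 24/125 - 420*(-1/80) = 24/125 + 21/4 = 2721/500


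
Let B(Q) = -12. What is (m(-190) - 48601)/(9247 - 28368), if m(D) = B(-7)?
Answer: 48613/19121 ≈ 2.5424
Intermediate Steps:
m(D) = -12
(m(-190) - 48601)/(9247 - 28368) = (-12 - 48601)/(9247 - 28368) = -48613/(-19121) = -48613*(-1/19121) = 48613/19121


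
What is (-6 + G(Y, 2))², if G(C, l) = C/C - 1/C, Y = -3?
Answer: 196/9 ≈ 21.778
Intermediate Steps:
G(C, l) = 1 - 1/C
(-6 + G(Y, 2))² = (-6 + (-1 - 3)/(-3))² = (-6 - ⅓*(-4))² = (-6 + 4/3)² = (-14/3)² = 196/9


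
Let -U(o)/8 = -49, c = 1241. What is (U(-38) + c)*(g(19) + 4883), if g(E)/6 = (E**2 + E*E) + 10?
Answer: 15146075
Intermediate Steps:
g(E) = 60 + 12*E**2 (g(E) = 6*((E**2 + E*E) + 10) = 6*((E**2 + E**2) + 10) = 6*(2*E**2 + 10) = 6*(10 + 2*E**2) = 60 + 12*E**2)
U(o) = 392 (U(o) = -8*(-49) = 392)
(U(-38) + c)*(g(19) + 4883) = (392 + 1241)*((60 + 12*19**2) + 4883) = 1633*((60 + 12*361) + 4883) = 1633*((60 + 4332) + 4883) = 1633*(4392 + 4883) = 1633*9275 = 15146075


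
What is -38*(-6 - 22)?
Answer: 1064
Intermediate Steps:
-38*(-6 - 22) = -38*(-28) = 1064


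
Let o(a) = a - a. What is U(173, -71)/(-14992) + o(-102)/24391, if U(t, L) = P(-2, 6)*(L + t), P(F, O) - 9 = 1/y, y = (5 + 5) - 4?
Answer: -935/14992 ≈ -0.062367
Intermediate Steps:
y = 6 (y = 10 - 4 = 6)
P(F, O) = 55/6 (P(F, O) = 9 + 1/6 = 9 + ⅙ = 55/6)
o(a) = 0
U(t, L) = 55*L/6 + 55*t/6 (U(t, L) = 55*(L + t)/6 = 55*L/6 + 55*t/6)
U(173, -71)/(-14992) + o(-102)/24391 = ((55/6)*(-71) + (55/6)*173)/(-14992) + 0/24391 = (-3905/6 + 9515/6)*(-1/14992) + 0*(1/24391) = 935*(-1/14992) + 0 = -935/14992 + 0 = -935/14992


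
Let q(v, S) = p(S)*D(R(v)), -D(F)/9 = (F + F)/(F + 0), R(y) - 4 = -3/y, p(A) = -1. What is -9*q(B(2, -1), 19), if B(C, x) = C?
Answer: -162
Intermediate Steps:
R(y) = 4 - 3/y
D(F) = -18 (D(F) = -9*(F + F)/(F + 0) = -9*2*F/F = -9*2 = -18)
q(v, S) = 18 (q(v, S) = -1*(-18) = 18)
-9*q(B(2, -1), 19) = -9*18 = -162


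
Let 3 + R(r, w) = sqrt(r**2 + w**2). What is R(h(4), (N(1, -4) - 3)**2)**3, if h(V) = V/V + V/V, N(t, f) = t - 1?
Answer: -792 + 112*sqrt(85) ≈ 240.59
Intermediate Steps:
N(t, f) = -1 + t
h(V) = 2 (h(V) = 1 + 1 = 2)
R(r, w) = -3 + sqrt(r**2 + w**2)
R(h(4), (N(1, -4) - 3)**2)**3 = (-3 + sqrt(2**2 + (((-1 + 1) - 3)**2)**2))**3 = (-3 + sqrt(4 + ((0 - 3)**2)**2))**3 = (-3 + sqrt(4 + ((-3)**2)**2))**3 = (-3 + sqrt(4 + 9**2))**3 = (-3 + sqrt(4 + 81))**3 = (-3 + sqrt(85))**3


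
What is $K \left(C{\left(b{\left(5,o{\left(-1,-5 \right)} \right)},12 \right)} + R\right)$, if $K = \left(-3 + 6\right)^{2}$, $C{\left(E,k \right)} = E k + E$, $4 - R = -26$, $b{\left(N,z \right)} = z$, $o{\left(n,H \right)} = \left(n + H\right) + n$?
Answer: $-549$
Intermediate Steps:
$o{\left(n,H \right)} = H + 2 n$ ($o{\left(n,H \right)} = \left(H + n\right) + n = H + 2 n$)
$R = 30$ ($R = 4 - -26 = 4 + 26 = 30$)
$C{\left(E,k \right)} = E + E k$
$K = 9$ ($K = 3^{2} = 9$)
$K \left(C{\left(b{\left(5,o{\left(-1,-5 \right)} \right)},12 \right)} + R\right) = 9 \left(\left(-5 + 2 \left(-1\right)\right) \left(1 + 12\right) + 30\right) = 9 \left(\left(-5 - 2\right) 13 + 30\right) = 9 \left(\left(-7\right) 13 + 30\right) = 9 \left(-91 + 30\right) = 9 \left(-61\right) = -549$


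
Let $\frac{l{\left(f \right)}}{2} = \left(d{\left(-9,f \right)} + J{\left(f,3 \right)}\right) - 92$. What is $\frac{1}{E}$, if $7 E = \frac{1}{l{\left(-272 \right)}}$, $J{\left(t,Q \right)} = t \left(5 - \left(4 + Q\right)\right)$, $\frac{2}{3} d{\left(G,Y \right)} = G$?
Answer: $6139$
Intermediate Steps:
$d{\left(G,Y \right)} = \frac{3 G}{2}$
$J{\left(t,Q \right)} = t \left(1 - Q\right)$
$l{\left(f \right)} = -211 - 4 f$ ($l{\left(f \right)} = 2 \left(\left(\frac{3}{2} \left(-9\right) + f \left(1 - 3\right)\right) - 92\right) = 2 \left(\left(- \frac{27}{2} + f \left(1 - 3\right)\right) - 92\right) = 2 \left(\left(- \frac{27}{2} + f \left(-2\right)\right) - 92\right) = 2 \left(\left(- \frac{27}{2} - 2 f\right) - 92\right) = 2 \left(- \frac{211}{2} - 2 f\right) = -211 - 4 f$)
$E = \frac{1}{6139}$ ($E = \frac{1}{7 \left(-211 - -1088\right)} = \frac{1}{7 \left(-211 + 1088\right)} = \frac{1}{7 \cdot 877} = \frac{1}{7} \cdot \frac{1}{877} = \frac{1}{6139} \approx 0.00016289$)
$\frac{1}{E} = \frac{1}{\frac{1}{6139}} = 6139$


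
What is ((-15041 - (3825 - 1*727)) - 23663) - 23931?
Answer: -65733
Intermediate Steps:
((-15041 - (3825 - 1*727)) - 23663) - 23931 = ((-15041 - (3825 - 727)) - 23663) - 23931 = ((-15041 - 1*3098) - 23663) - 23931 = ((-15041 - 3098) - 23663) - 23931 = (-18139 - 23663) - 23931 = -41802 - 23931 = -65733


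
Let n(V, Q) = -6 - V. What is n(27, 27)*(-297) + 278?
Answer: 10079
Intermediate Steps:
n(27, 27)*(-297) + 278 = (-6 - 1*27)*(-297) + 278 = (-6 - 27)*(-297) + 278 = -33*(-297) + 278 = 9801 + 278 = 10079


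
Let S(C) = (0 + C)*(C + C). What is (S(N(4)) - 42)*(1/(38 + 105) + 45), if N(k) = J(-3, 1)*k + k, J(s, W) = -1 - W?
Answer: -64360/143 ≈ -450.07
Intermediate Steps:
N(k) = -k (N(k) = (-1 - 1*1)*k + k = (-1 - 1)*k + k = -2*k + k = -k)
S(C) = 2*C**2 (S(C) = C*(2*C) = 2*C**2)
(S(N(4)) - 42)*(1/(38 + 105) + 45) = (2*(-1*4)**2 - 42)*(1/(38 + 105) + 45) = (2*(-4)**2 - 42)*(1/143 + 45) = (2*16 - 42)*(1/143 + 45) = (32 - 42)*(6436/143) = -10*6436/143 = -64360/143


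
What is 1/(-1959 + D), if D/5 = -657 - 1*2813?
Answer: -1/19309 ≈ -5.1789e-5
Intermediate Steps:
D = -17350 (D = 5*(-657 - 1*2813) = 5*(-657 - 2813) = 5*(-3470) = -17350)
1/(-1959 + D) = 1/(-1959 - 17350) = 1/(-19309) = -1/19309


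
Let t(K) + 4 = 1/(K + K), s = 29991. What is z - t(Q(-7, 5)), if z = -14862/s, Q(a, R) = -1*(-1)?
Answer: 60071/19994 ≈ 3.0045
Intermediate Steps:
Q(a, R) = 1
t(K) = -4 + 1/(2*K) (t(K) = -4 + 1/(K + K) = -4 + 1/(2*K))
z = -4954/9997 (z = -14862/29991 = -14862*1/29991 = -4954/9997 ≈ -0.49555)
z - t(Q(-7, 5)) = -4954/9997 - (-4 + (½)/1) = -4954/9997 - (-4 + (½)*1) = -4954/9997 - (-4 + ½) = -4954/9997 - 1*(-7/2) = -4954/9997 + 7/2 = 60071/19994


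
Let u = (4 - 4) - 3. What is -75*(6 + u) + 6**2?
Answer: -189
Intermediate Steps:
u = -3 (u = 0 - 3 = -3)
-75*(6 + u) + 6**2 = -75*(6 - 3) + 6**2 = -75*3 + 36 = -15*15 + 36 = -225 + 36 = -189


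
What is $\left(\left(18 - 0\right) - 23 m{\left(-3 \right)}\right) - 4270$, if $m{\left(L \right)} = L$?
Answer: $-4183$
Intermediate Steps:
$\left(\left(18 - 0\right) - 23 m{\left(-3 \right)}\right) - 4270 = \left(\left(18 - 0\right) - -69\right) - 4270 = \left(\left(18 + 0\right) + 69\right) - 4270 = \left(18 + 69\right) - 4270 = 87 - 4270 = -4183$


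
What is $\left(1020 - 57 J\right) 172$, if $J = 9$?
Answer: $87204$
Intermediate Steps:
$\left(1020 - 57 J\right) 172 = \left(1020 - 513\right) 172 = 507 \cdot 172 = 87204$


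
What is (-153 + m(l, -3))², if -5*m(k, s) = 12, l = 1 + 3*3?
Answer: 603729/25 ≈ 24149.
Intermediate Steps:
l = 10 (l = 1 + 9 = 10)
m(k, s) = -12/5 (m(k, s) = -⅕*12 = -12/5)
(-153 + m(l, -3))² = (-153 - 12/5)² = (-777/5)² = 603729/25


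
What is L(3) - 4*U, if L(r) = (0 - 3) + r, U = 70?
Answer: -280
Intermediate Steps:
L(r) = -3 + r
L(3) - 4*U = (-3 + 3) - 4*70 = 0 - 280 = -280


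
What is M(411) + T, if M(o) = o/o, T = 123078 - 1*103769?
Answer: 19310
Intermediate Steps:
T = 19309 (T = 123078 - 103769 = 19309)
M(o) = 1
M(411) + T = 1 + 19309 = 19310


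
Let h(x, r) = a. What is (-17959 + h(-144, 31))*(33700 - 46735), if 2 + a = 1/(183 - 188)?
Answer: 234124242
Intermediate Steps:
a = -11/5 (a = -2 + 1/(183 - 188) = -2 + 1/(-5) = -2 - ⅕ = -11/5 ≈ -2.2000)
h(x, r) = -11/5
(-17959 + h(-144, 31))*(33700 - 46735) = (-17959 - 11/5)*(33700 - 46735) = -89806/5*(-13035) = 234124242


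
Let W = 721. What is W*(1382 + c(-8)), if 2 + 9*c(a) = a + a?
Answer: 994980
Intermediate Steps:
c(a) = -2/9 + 2*a/9 (c(a) = -2/9 + (a + a)/9 = -2/9 + (2*a)/9 = -2/9 + 2*a/9)
W*(1382 + c(-8)) = 721*(1382 + (-2/9 + (2/9)*(-8))) = 721*(1382 + (-2/9 - 16/9)) = 721*(1382 - 2) = 721*1380 = 994980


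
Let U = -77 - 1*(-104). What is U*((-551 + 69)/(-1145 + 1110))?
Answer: 13014/35 ≈ 371.83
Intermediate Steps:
U = 27 (U = -77 + 104 = 27)
U*((-551 + 69)/(-1145 + 1110)) = 27*((-551 + 69)/(-1145 + 1110)) = 27*(-482/(-35)) = 27*(-482*(-1/35)) = 27*(482/35) = 13014/35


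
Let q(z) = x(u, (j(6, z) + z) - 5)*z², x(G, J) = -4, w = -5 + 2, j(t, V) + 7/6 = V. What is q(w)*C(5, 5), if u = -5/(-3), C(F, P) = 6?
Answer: -216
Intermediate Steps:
j(t, V) = -7/6 + V
u = 5/3 (u = -5*(-⅓) = 5/3 ≈ 1.6667)
w = -3
q(z) = -4*z²
q(w)*C(5, 5) = -4*(-3)²*6 = -4*9*6 = -36*6 = -216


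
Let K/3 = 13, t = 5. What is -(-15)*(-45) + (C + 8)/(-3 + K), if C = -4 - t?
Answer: -24301/36 ≈ -675.03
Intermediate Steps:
C = -9 (C = -4 - 1*5 = -4 - 5 = -9)
K = 39 (K = 3*13 = 39)
-(-15)*(-45) + (C + 8)/(-3 + K) = -(-15)*(-45) + (-9 + 8)/(-3 + 39) = -15*45 - 1/36 = -675 - 1*1/36 = -675 - 1/36 = -24301/36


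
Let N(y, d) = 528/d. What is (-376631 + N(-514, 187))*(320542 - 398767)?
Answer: 500849564775/17 ≈ 2.9462e+10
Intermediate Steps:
(-376631 + N(-514, 187))*(320542 - 398767) = (-376631 + 528/187)*(320542 - 398767) = (-376631 + 528*(1/187))*(-78225) = (-376631 + 48/17)*(-78225) = -6402679/17*(-78225) = 500849564775/17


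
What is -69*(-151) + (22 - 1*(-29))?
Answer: 10470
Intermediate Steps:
-69*(-151) + (22 - 1*(-29)) = 10419 + (22 + 29) = 10419 + 51 = 10470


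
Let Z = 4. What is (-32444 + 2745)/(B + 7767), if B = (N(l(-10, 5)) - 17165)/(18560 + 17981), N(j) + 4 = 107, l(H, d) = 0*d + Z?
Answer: -1085231159/283796885 ≈ -3.8240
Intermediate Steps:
l(H, d) = 4 (l(H, d) = 0*d + 4 = 0 + 4 = 4)
N(j) = 103 (N(j) = -4 + 107 = 103)
B = -17062/36541 (B = (103 - 17165)/(18560 + 17981) = -17062/36541 ≈ -0.46693)
(-32444 + 2745)/(B + 7767) = (-32444 + 2745)/(-17062/36541 + 7767) = -29699/283796885/36541 = -29699*36541/283796885 = -1085231159/283796885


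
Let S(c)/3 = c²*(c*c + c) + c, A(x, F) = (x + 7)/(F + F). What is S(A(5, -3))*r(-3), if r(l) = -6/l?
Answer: 36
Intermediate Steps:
A(x, F) = (7 + x)/(2*F) (A(x, F) = (7 + x)/((2*F)) = (7 + x)*(1/(2*F)) = (7 + x)/(2*F))
S(c) = 3*c + 3*c²*(c + c²) (S(c) = 3*(c²*(c*c + c) + c) = 3*(c²*(c² + c) + c) = 3*(c²*(c + c²) + c) = 3*(c + c²*(c + c²)) = 3*c + 3*c²*(c + c²))
S(A(5, -3))*r(-3) = (3*((½)*(7 + 5)/(-3))*(1 + ((½)*(7 + 5)/(-3))² + ((½)*(7 + 5)/(-3))³))*(-6/(-3)) = (3*((½)*(-⅓)*12)*(1 + ((½)*(-⅓)*12)² + ((½)*(-⅓)*12)³))*(-6*(-⅓)) = (3*(-2)*(1 + (-2)² + (-2)³))*2 = (3*(-2)*(1 + 4 - 8))*2 = (3*(-2)*(-3))*2 = 18*2 = 36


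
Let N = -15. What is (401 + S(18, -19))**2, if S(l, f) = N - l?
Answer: 135424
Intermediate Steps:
S(l, f) = -15 - l
(401 + S(18, -19))**2 = (401 + (-15 - 1*18))**2 = (401 + (-15 - 18))**2 = (401 - 33)**2 = 368**2 = 135424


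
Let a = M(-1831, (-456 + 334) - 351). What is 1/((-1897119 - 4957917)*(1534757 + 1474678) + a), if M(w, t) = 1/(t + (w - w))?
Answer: -473/9757888430184181 ≈ -4.8474e-14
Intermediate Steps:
M(w, t) = 1/t (M(w, t) = 1/(t + 0) = 1/t)
a = -1/473 (a = 1/((-456 + 334) - 351) = 1/(-122 - 351) = 1/(-473) = -1/473 ≈ -0.0021142)
1/((-1897119 - 4957917)*(1534757 + 1474678) + a) = 1/((-1897119 - 4957917)*(1534757 + 1474678) - 1/473) = 1/(-6855036*3009435 - 1/473) = 1/(-20629785264660 - 1/473) = 1/(-9757888430184181/473) = -473/9757888430184181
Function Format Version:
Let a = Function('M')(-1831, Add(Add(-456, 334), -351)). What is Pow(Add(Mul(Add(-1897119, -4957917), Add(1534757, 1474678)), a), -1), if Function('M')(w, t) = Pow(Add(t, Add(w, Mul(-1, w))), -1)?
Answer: Rational(-473, 9757888430184181) ≈ -4.8474e-14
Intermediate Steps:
Function('M')(w, t) = Pow(t, -1) (Function('M')(w, t) = Pow(Add(t, 0), -1) = Pow(t, -1))
a = Rational(-1, 473) (a = Pow(Add(Add(-456, 334), -351), -1) = Pow(Add(-122, -351), -1) = Pow(-473, -1) = Rational(-1, 473) ≈ -0.0021142)
Pow(Add(Mul(Add(-1897119, -4957917), Add(1534757, 1474678)), a), -1) = Pow(Add(Mul(Add(-1897119, -4957917), Add(1534757, 1474678)), Rational(-1, 473)), -1) = Pow(Add(Mul(-6855036, 3009435), Rational(-1, 473)), -1) = Pow(Add(-20629785264660, Rational(-1, 473)), -1) = Pow(Rational(-9757888430184181, 473), -1) = Rational(-473, 9757888430184181)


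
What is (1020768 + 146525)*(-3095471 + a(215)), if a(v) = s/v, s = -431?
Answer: -776864653553928/215 ≈ -3.6133e+12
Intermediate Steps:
a(v) = -431/v
(1020768 + 146525)*(-3095471 + a(215)) = (1020768 + 146525)*(-3095471 - 431/215) = 1167293*(-3095471 - 431*1/215) = 1167293*(-3095471 - 431/215) = 1167293*(-665526696/215) = -776864653553928/215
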